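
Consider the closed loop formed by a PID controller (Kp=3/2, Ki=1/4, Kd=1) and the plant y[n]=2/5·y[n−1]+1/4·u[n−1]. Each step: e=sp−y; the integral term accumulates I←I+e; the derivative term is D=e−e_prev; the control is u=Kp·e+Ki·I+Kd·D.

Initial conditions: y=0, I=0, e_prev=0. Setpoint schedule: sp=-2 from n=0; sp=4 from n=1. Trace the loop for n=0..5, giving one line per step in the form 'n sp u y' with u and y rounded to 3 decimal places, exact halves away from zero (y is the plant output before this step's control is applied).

0 -2 -5.500 0.000
1 4 16.281 -1.375
2 4 -3.212 3.520
3 4 9.820 0.605
4 4 2.001 2.697
5 4 7.493 1.579

(exact arithmetic carried between steps; '≈' marks a value shown rounded to 6 d.p. or computed from one; I and e_prev carry over from the previous line; the table rounds u and y to 3 d.p., halves away from zero)
n=0: y=0, sp=-2, e=sp−y=-2; I=-2, D=e−e_prev=-2; u=3/2·(-2)+1/4·(-2)+1·(-2)=-5.5; next y=2/5·0+1/4·(-5.5)=-1.375
n=1: y=-1.375, sp=4, e=sp−y=5.375; I=3.375, D=e−e_prev=7.375; u=3/2·5.375+1/4·3.375+1·7.375=16.28125; next y=2/5·(-1.375)+1/4·16.28125≈3.520313
n=2: y≈3.520313, sp=4, e=sp−y≈0.479688; I≈3.854688, D=e−e_prev≈-4.895313; u=3/2·0.479688+1/4·3.854688+1·(-4.895313)≈-3.212109; next y=2/5·3.520313+1/4·(-3.212109)≈0.605098
n=3: y≈0.605098, sp=4, e=sp−y≈3.394902; I≈7.249590, D=e−e_prev≈2.915215; u=3/2·3.394902+1/4·7.249590+1·2.915215≈9.819966; next y=2/5·0.605098+1/4·9.819966≈2.697031
n=4: y≈2.697031, sp=4, e=sp−y≈1.302969; I≈8.552559, D=e−e_prev≈-2.091933; u=3/2·1.302969+1/4·8.552559+1·(-2.091933)≈2.000661; next y=2/5·2.697031+1/4·2.000661≈1.578978
n=5: y≈1.578978, sp=4, e=sp−y≈2.421022; I≈10.973582, D=e−e_prev≈1.118053; u=3/2·2.421022+1/4·10.973582+1·1.118053≈7.492982; next y=2/5·1.578978+1/4·7.492982≈2.504837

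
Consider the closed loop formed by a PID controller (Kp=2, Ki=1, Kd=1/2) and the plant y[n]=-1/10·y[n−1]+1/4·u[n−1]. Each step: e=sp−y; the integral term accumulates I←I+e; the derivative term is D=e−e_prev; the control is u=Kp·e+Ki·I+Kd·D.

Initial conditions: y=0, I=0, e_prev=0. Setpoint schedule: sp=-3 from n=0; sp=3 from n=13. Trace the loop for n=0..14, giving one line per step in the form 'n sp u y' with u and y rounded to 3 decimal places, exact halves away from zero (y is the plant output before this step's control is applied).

0 -3 -10.500 0.000
1 -3 -2.813 -2.625
2 -3 -12.145 -0.441
3 -3 -4.682 -2.992
4 -3 -13.389 -0.871
5 -3 -6.096 -3.260
6 -3 -14.248 -1.198
7 -3 -7.164 -3.442
8 -3 -14.828 -1.447
9 -3 -7.979 -3.562
10 -3 -15.208 -1.639
11 -3 -8.609 -3.638
12 -3 -15.444 -1.788
13 3 11.897 -3.682
14 3 -9.954 3.342

(exact arithmetic carried between steps; '≈' marks a value shown rounded to 6 d.p. or computed from one; I and e_prev carry over from the previous line; the table rounds u and y to 3 d.p., halves away from zero)
n=0: y=0, sp=-3, e=sp−y=-3; I=-3, D=e−e_prev=-3; u=2·(-3)+1·(-3)+1/2·(-3)=-10.5; next y=-1/10·0+1/4·(-10.5)=-2.625
n=1: y=-2.625, sp=-3, e=sp−y=-0.375; I=-3.375, D=e−e_prev=2.625; u=2·(-0.375)+1·(-3.375)+1/2·2.625=-2.8125; next y=-1/10·(-2.625)+1/4·(-2.8125)=-0.440625
n=2: y=-0.440625, sp=-3, e=sp−y=-2.559375; I=-5.934375, D=e−e_prev=-2.184375; u=2·(-2.559375)+1·(-5.934375)+1/2·(-2.184375)≈-12.145313; next y=-1/10·(-0.440625)+1/4·(-12.145313)≈-2.992266
n=3: y≈-2.992266, sp=-3, e=sp−y≈-0.007734; I≈-5.942109, D=e−e_prev≈2.551641; u=2·(-0.007734)+1·(-5.942109)+1/2·2.551641≈-4.681758; next y=-1/10·(-2.992266)+1/4·(-4.681758)≈-0.871213
n=4: y≈-0.871213, sp=-3, e=sp−y≈-2.128787; I≈-8.070896, D=e−e_prev≈-2.121053; u=2·(-2.128787)+1·(-8.070896)+1/2·(-2.121053)≈-13.388997; next y=-1/10·(-0.871213)+1/4·(-13.388997)≈-3.260128
n=5: y≈-3.260128, sp=-3, e=sp−y≈0.260128; I≈-7.810769, D=e−e_prev≈2.388915; u=2·0.260128+1·(-7.810769)+1/2·2.388915≈-6.096055; next y=-1/10·(-3.260128)+1/4·(-6.096055)≈-1.198001
n=6: y≈-1.198001, sp=-3, e=sp−y≈-1.801999; I≈-9.612768, D=e−e_prev≈-2.062127; u=2·(-1.801999)+1·(-9.612768)+1/2·(-2.062127)≈-14.247829; next y=-1/10·(-1.198001)+1/4·(-14.247829)≈-3.442157
n=7: y≈-3.442157, sp=-3, e=sp−y≈0.442157; I≈-9.170610, D=e−e_prev≈2.244156; u=2·0.442157+1·(-9.170610)+1/2·2.244156≈-7.164218; next y=-1/10·(-3.442157)+1/4·(-7.164218)≈-1.446839
n=8: y≈-1.446839, sp=-3, e=sp−y≈-1.553161; I≈-10.723772, D=e−e_prev≈-1.995318; u=2·(-1.553161)+1·(-10.723772)+1/2·(-1.995318)≈-14.827753; next y=-1/10·(-1.446839)+1/4·(-14.827753)≈-3.562254
n=9: y≈-3.562254, sp=-3, e=sp−y≈0.562254; I≈-10.161517, D=e−e_prev≈2.115416; u=2·0.562254+1·(-10.161517)+1/2·2.115416≈-7.979300; next y=-1/10·(-3.562254)+1/4·(-7.979300)≈-1.638600
n=10: y≈-1.638600, sp=-3, e=sp−y≈-1.361400; I≈-11.522918, D=e−e_prev≈-1.923655; u=2·(-1.361400)+1·(-11.522918)+1/2·(-1.923655)≈-15.207546; next y=-1/10·(-1.638600)+1/4·(-15.207546)≈-3.638026
n=11: y≈-3.638026, sp=-3, e=sp−y≈0.638026; I≈-10.884891, D=e−e_prev≈1.999427; u=2·0.638026+1·(-10.884891)+1/2·1.999427≈-8.609125; next y=-1/10·(-3.638026)+1/4·(-8.609125)≈-1.788479
n=12: y≈-1.788479, sp=-3, e=sp−y≈-1.211521; I≈-12.096413, D=e−e_prev≈-1.849548; u=2·(-1.211521)+1·(-12.096413)+1/2·(-1.849548)≈-15.444229; next y=-1/10·(-1.788479)+1/4·(-15.444229)≈-3.682209
n=13: y≈-3.682209, sp=3, e=sp−y≈6.682209; I≈-5.414203, D=e−e_prev≈7.893731; u=2·6.682209+1·(-5.414203)+1/2·7.893731≈11.897081; next y=-1/10·(-3.682209)+1/4·11.897081≈3.342491
n=14: y≈3.342491, sp=3, e=sp−y≈-0.342491; I≈-5.756694, D=e−e_prev≈-7.024701; u=2·(-0.342491)+1·(-5.756694)+1/2·(-7.024701)≈-9.954027; next y=-1/10·3.342491+1/4·(-9.954027)≈-2.822756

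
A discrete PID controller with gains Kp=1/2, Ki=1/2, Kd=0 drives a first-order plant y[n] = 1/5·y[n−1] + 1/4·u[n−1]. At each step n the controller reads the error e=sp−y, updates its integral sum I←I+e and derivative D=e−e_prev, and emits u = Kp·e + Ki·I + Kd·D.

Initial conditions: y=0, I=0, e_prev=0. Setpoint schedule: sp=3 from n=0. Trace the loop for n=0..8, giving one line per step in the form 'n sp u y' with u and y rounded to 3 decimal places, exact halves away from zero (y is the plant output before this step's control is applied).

(exact arithmetic carried between steps; '≈' marks a value shown rounded to 6 d.p. or computed from one; I and e_prev carry over from the previous line; the table rounds u and y to 3 d.p., halves away from zero)
n=0: y=0, sp=3, e=sp−y=3; I=3, D=e−e_prev=3; u=1/2·3+1/2·3+0·3=3; next y=1/5·0+1/4·3=0.75
n=1: y=0.75, sp=3, e=sp−y=2.25; I=5.25, D=e−e_prev=-0.75; u=1/2·2.25+1/2·5.25+0·(-0.75)=3.75; next y=1/5·0.75+1/4·3.75=1.0875
n=2: y=1.0875, sp=3, e=sp−y=1.9125; I=7.1625, D=e−e_prev=-0.3375; u=1/2·1.9125+1/2·7.1625+0·(-0.3375)=4.5375; next y=1/5·1.0875+1/4·4.5375=1.351875
n=3: y=1.351875, sp=3, e=sp−y=1.648125; I=8.810625, D=e−e_prev=-0.264375; u=1/2·1.648125+1/2·8.810625+0·(-0.264375)=5.229375; next y=1/5·1.351875+1/4·5.229375≈1.577719
n=4: y≈1.577719, sp=3, e=sp−y≈1.422281; I≈10.232906, D=e−e_prev≈-0.225844; u=1/2·1.422281+1/2·10.232906+0·(-0.225844)≈5.827594; next y=1/5·1.577719+1/4·5.827594≈1.772442
n=5: y≈1.772442, sp=3, e=sp−y≈1.227558; I≈11.460464, D=e−e_prev≈-0.194723; u=1/2·1.227558+1/2·11.460464+0·(-0.194723)≈6.344011; next y=1/5·1.772442+1/4·6.344011≈1.940491
n=6: y≈1.940491, sp=3, e=sp−y≈1.059509; I≈12.519973, D=e−e_prev≈-0.168049; u=1/2·1.059509+1/2·12.519973+0·(-0.168049)≈6.789741; next y=1/5·1.940491+1/4·6.789741≈2.085533
n=7: y≈2.085533, sp=3, e=sp−y≈0.914467; I≈13.434439, D=e−e_prev≈-0.145042; u=1/2·0.914467+1/2·13.434439+0·(-0.145042)≈7.174453; next y=1/5·2.085533+1/4·7.174453≈2.210720
n=8: y≈2.210720, sp=3, e=sp−y≈0.789280; I≈14.223720, D=e−e_prev≈-0.125186; u=1/2·0.789280+1/2·14.223720+0·(-0.125186)≈7.506500; next y=1/5·2.210720+1/4·7.506500≈2.318769

0 3 3.000 0.000
1 3 3.750 0.750
2 3 4.538 1.088
3 3 5.229 1.352
4 3 5.828 1.578
5 3 6.344 1.772
6 3 6.790 1.940
7 3 7.174 2.086
8 3 7.506 2.211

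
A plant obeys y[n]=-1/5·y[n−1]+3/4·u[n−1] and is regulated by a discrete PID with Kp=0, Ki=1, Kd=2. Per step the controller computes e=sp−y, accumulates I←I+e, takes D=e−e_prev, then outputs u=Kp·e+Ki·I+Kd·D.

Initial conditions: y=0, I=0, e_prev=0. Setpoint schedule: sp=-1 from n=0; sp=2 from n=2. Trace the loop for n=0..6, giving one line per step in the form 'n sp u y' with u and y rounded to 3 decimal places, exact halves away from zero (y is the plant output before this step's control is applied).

0 -1 -3.000 0.000
1 -1 4.750 -2.250
2 2 -8.288 4.013
3 2 29.317 -7.018
4 2 -74.954 23.391
5 2 217.329 -60.894
6 2 -596.557 175.176

(exact arithmetic carried between steps; '≈' marks a value shown rounded to 6 d.p. or computed from one; I and e_prev carry over from the previous line; the table rounds u and y to 3 d.p., halves away from zero)
n=0: y=0, sp=-1, e=sp−y=-1; I=-1, D=e−e_prev=-1; u=0·(-1)+1·(-1)+2·(-1)=-3; next y=-1/5·0+3/4·(-3)=-2.25
n=1: y=-2.25, sp=-1, e=sp−y=1.25; I=0.25, D=e−e_prev=2.25; u=0·1.25+1·0.25+2·2.25=4.75; next y=-1/5·(-2.25)+3/4·4.75=4.0125
n=2: y=4.0125, sp=2, e=sp−y=-2.0125; I=-1.7625, D=e−e_prev=-3.2625; u=0·(-2.0125)+1·(-1.7625)+2·(-3.2625)=-8.2875; next y=-1/5·4.0125+3/4·(-8.2875)=-7.018125
n=3: y=-7.018125, sp=2, e=sp−y=9.018125; I=7.255625, D=e−e_prev=11.030625; u=0·9.018125+1·7.255625+2·11.030625=29.316875; next y=-1/5·(-7.018125)+3/4·29.316875≈23.391281
n=4: y≈23.391281, sp=2, e=sp−y≈-21.391281; I≈-14.135656, D=e−e_prev≈-30.409406; u=0·(-21.391281)+1·(-14.135656)+2·(-30.409406)≈-74.954469; next y=-1/5·23.391281+3/4·(-74.954469)≈-60.894108
n=5: y≈-60.894108, sp=2, e=sp−y≈62.894108; I≈48.758452, D=e−e_prev≈84.285389; u=0·62.894108+1·48.758452+2·84.285389≈217.329230; next y=-1/5·(-60.894108)+3/4·217.329230≈175.175744
n=6: y≈175.175744, sp=2, e=sp−y≈-173.175744; I≈-124.417292, D=e−e_prev≈-236.069852; u=0·(-173.175744)+1·(-124.417292)+2·(-236.069852)≈-596.556996; next y=-1/5·175.175744+3/4·(-596.556996)≈-482.452895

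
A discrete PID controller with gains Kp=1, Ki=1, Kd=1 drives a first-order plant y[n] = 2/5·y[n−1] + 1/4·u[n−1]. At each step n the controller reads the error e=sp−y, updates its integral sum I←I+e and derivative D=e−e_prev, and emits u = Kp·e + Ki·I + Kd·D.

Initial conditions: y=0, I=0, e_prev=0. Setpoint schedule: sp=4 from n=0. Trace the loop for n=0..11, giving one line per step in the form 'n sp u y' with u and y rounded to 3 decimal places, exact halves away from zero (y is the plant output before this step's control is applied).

0 4 12.000 0.000
1 4 3.000 3.000
2 4 10.150 1.950
3 4 7.048 3.318
4 4 9.783 3.089
5 4 8.688 3.681
6 4 9.710 3.645
7 4 9.306 3.885
8 4 9.675 3.881
9 4 9.519 3.971
10 4 9.647 3.968
11 4 9.583 3.999

(exact arithmetic carried between steps; '≈' marks a value shown rounded to 6 d.p. or computed from one; I and e_prev carry over from the previous line; the table rounds u and y to 3 d.p., halves away from zero)
n=0: y=0, sp=4, e=sp−y=4; I=4, D=e−e_prev=4; u=1·4+1·4+1·4=12; next y=2/5·0+1/4·12=3
n=1: y=3, sp=4, e=sp−y=1; I=5, D=e−e_prev=-3; u=1·1+1·5+1·(-3)=3; next y=2/5·3+1/4·3=1.95
n=2: y=1.95, sp=4, e=sp−y=2.05; I=7.05, D=e−e_prev=1.05; u=1·2.05+1·7.05+1·1.05=10.15; next y=2/5·1.95+1/4·10.15=3.3175
n=3: y=3.3175, sp=4, e=sp−y=0.6825; I=7.7325, D=e−e_prev=-1.3675; u=1·0.6825+1·7.7325+1·(-1.3675)=7.0475; next y=2/5·3.3175+1/4·7.0475=3.088875
n=4: y=3.088875, sp=4, e=sp−y=0.911125; I=8.643625, D=e−e_prev=0.228625; u=1·0.911125+1·8.643625+1·0.228625=9.783375; next y=2/5·3.088875+1/4·9.783375≈3.681394
n=5: y≈3.681394, sp=4, e=sp−y≈0.318606; I≈8.962231, D=e−e_prev≈-0.592519; u=1·0.318606+1·8.962231+1·(-0.592519)≈8.688319; next y=2/5·3.681394+1/4·8.688319≈3.644637
n=6: y≈3.644637, sp=4, e=sp−y≈0.355363; I≈9.317594, D=e−e_prev≈0.036757; u=1·0.355363+1·9.317594+1·0.036757≈9.709713; next y=2/5·3.644637+1/4·9.709713≈3.885283
n=7: y≈3.885283, sp=4, e=sp−y≈0.114717; I≈9.432311, D=e−e_prev≈-0.240646; u=1·0.114717+1·9.432311+1·(-0.240646)≈9.306382; next y=2/5·3.885283+1/4·9.306382≈3.880709
n=8: y≈3.880709, sp=4, e=sp−y≈0.119291; I≈9.551602, D=e−e_prev≈0.004575; u=1·0.119291+1·9.551602+1·0.004575≈9.675468; next y=2/5·3.880709+1/4·9.675468≈3.971150
n=9: y≈3.971150, sp=4, e=sp−y≈0.028850; I≈9.580452, D=e−e_prev≈-0.090442; u=1·0.028850+1·9.580452+1·(-0.090442)≈9.518859; next y=2/5·3.971150+1/4·9.518859≈3.968175
n=10: y≈3.968175, sp=4, e=sp−y≈0.031825; I≈9.612277, D=e−e_prev≈0.002975; u=1·0.031825+1·9.612277+1·0.002975≈9.647077; next y=2/5·3.968175+1/4·9.647077≈3.999039
n=11: y≈3.999039, sp=4, e=sp−y≈0.000961; I≈9.613237, D=e−e_prev≈-0.030864; u=1·0.000961+1·9.613237+1·(-0.030864)≈9.583334; next y=2/5·3.999039+1/4·9.583334≈3.995449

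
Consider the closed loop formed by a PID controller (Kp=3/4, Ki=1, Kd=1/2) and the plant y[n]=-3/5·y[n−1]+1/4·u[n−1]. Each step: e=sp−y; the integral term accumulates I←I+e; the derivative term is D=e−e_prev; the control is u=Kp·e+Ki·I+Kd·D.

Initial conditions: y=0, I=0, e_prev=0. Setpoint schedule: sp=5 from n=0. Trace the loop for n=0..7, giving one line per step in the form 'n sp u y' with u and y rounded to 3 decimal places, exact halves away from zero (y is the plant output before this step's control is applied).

0 5 11.250 0.000
1 5 7.422 2.813
2 5 16.966 0.168
3 5 11.537 4.141
4 5 22.800 0.400
5 5 14.144 5.460
6 5 27.914 0.260
7 5 15.288 6.822

(exact arithmetic carried between steps; '≈' marks a value shown rounded to 6 d.p. or computed from one; I and e_prev carry over from the previous line; the table rounds u and y to 3 d.p., halves away from zero)
n=0: y=0, sp=5, e=sp−y=5; I=5, D=e−e_prev=5; u=3/4·5+1·5+1/2·5=11.25; next y=-3/5·0+1/4·11.25=2.8125
n=1: y=2.8125, sp=5, e=sp−y=2.1875; I=7.1875, D=e−e_prev=-2.8125; u=3/4·2.1875+1·7.1875+1/2·(-2.8125)=7.421875; next y=-3/5·2.8125+1/4·7.421875≈0.167969
n=2: y≈0.167969, sp=5, e=sp−y≈4.832031; I≈12.019531, D=e−e_prev≈2.644531; u=3/4·4.832031+1·12.019531+1/2·2.644531≈16.965820; next y=-3/5·0.167969+1/4·16.965820≈4.140674
n=3: y≈4.140674, sp=5, e=sp−y≈0.859326; I≈12.878857, D=e−e_prev≈-3.972705; u=3/4·0.859326+1·12.878857+1/2·(-3.972705)≈11.537000; next y=-3/5·4.140674+1/4·11.537000≈0.399846
n=4: y≈0.399846, sp=5, e=sp−y≈4.600154; I≈17.479012, D=e−e_prev≈3.740828; u=3/4·4.600154+1·17.479012+1/2·3.740828≈22.799542; next y=-3/5·0.399846+1/4·22.799542≈5.459978
n=5: y≈5.459978, sp=5, e=sp−y≈-0.459978; I≈17.019034, D=e−e_prev≈-5.060133; u=3/4·(-0.459978)+1·17.019034+1/2·(-5.060133)≈14.143984; next y=-3/5·5.459978+1/4·14.143984≈0.260009
n=6: y≈0.260009, sp=5, e=sp−y≈4.739991; I≈21.759025, D=e−e_prev≈5.199969; u=3/4·4.739991+1·21.759025+1/2·5.199969≈27.914002; next y=-3/5·0.260009+1/4·27.914002≈6.822495
n=7: y≈6.822495, sp=5, e=sp−y≈-1.822495; I≈19.936530, D=e−e_prev≈-6.562486; u=3/4·(-1.822495)+1·19.936530+1/2·(-6.562486)≈15.288415; next y=-3/5·6.822495+1/4·15.288415≈-0.271393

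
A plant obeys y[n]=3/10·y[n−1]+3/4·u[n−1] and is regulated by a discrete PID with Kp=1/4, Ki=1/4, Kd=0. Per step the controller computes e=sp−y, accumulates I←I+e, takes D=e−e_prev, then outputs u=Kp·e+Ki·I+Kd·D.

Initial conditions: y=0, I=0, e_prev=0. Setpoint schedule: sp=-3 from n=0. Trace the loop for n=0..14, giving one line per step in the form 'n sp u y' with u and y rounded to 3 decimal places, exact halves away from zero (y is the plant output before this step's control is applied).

0 -3 -1.500 0.000
1 -3 -1.688 -1.125
2 -3 -1.917 -1.603
3 -3 -2.109 -1.919
4 -3 -2.260 -2.157
5 -3 -2.378 -2.342
6 -3 -2.470 -2.486
7 -3 -2.543 -2.599
8 -3 -2.599 -2.687
9 -3 -2.643 -2.755
10 -3 -2.677 -2.809
11 -3 -2.704 -2.851
12 -3 -2.725 -2.883
13 -3 -2.742 -2.909
14 -3 -2.754 -2.929

(exact arithmetic carried between steps; '≈' marks a value shown rounded to 6 d.p. or computed from one; I and e_prev carry over from the previous line; the table rounds u and y to 3 d.p., halves away from zero)
n=0: y=0, sp=-3, e=sp−y=-3; I=-3, D=e−e_prev=-3; u=1/4·(-3)+1/4·(-3)+0·(-3)=-1.5; next y=3/10·0+3/4·(-1.5)=-1.125
n=1: y=-1.125, sp=-3, e=sp−y=-1.875; I=-4.875, D=e−e_prev=1.125; u=1/4·(-1.875)+1/4·(-4.875)+0·1.125=-1.6875; next y=3/10·(-1.125)+3/4·(-1.6875)=-1.603125
n=2: y=-1.603125, sp=-3, e=sp−y=-1.396875; I=-6.271875, D=e−e_prev=0.478125; u=1/4·(-1.396875)+1/4·(-6.271875)+0·0.478125≈-1.917188; next y=3/10·(-1.603125)+3/4·(-1.917188)≈-1.918828
n=3: y≈-1.918828, sp=-3, e=sp−y≈-1.081172; I≈-7.353047, D=e−e_prev≈0.315703; u=1/4·(-1.081172)+1/4·(-7.353047)+0·0.315703≈-2.108555; next y=3/10·(-1.918828)+3/4·(-2.108555)≈-2.157064
n=4: y≈-2.157064, sp=-3, e=sp−y≈-0.842936; I≈-8.195982, D=e−e_prev≈0.238236; u=1/4·(-0.842936)+1/4·(-8.195982)+0·0.238236≈-2.259729; next y=3/10·(-2.157064)+3/4·(-2.259729)≈-2.341916
n=5: y≈-2.341916, sp=-3, e=sp−y≈-0.658084; I≈-8.854066, D=e−e_prev≈0.184852; u=1/4·(-0.658084)+1/4·(-8.854066)+0·0.184852≈-2.378037; next y=3/10·(-2.341916)+3/4·(-2.378037)≈-2.486103
n=6: y≈-2.486103, sp=-3, e=sp−y≈-0.513897; I≈-9.367963, D=e−e_prev≈0.144187; u=1/4·(-0.513897)+1/4·(-9.367963)+0·0.144187≈-2.470465; next y=3/10·(-2.486103)+3/4·(-2.470465)≈-2.598680
n=7: y≈-2.598680, sp=-3, e=sp−y≈-0.401320; I≈-9.769283, D=e−e_prev≈0.112577; u=1/4·(-0.401320)+1/4·(-9.769283)+0·0.112577≈-2.542651; next y=3/10·(-2.598680)+3/4·(-2.542651)≈-2.686592
n=8: y≈-2.686592, sp=-3, e=sp−y≈-0.313408; I≈-10.082691, D=e−e_prev≈0.087912; u=1/4·(-0.313408)+1/4·(-10.082691)+0·0.087912≈-2.599025; next y=3/10·(-2.686592)+3/4·(-2.599025)≈-2.755246
n=9: y≈-2.755246, sp=-3, e=sp−y≈-0.244754; I≈-10.327445, D=e−e_prev≈0.068654; u=1/4·(-0.244754)+1/4·(-10.327445)+0·0.068654≈-2.643050; next y=3/10·(-2.755246)+3/4·(-2.643050)≈-2.808861
n=10: y≈-2.808861, sp=-3, e=sp−y≈-0.191139; I≈-10.518584, D=e−e_prev≈0.053615; u=1/4·(-0.191139)+1/4·(-10.518584)+0·0.053615≈-2.677431; next y=3/10·(-2.808861)+3/4·(-2.677431)≈-2.850731
n=11: y≈-2.850731, sp=-3, e=sp−y≈-0.149269; I≈-10.667853, D=e−e_prev≈0.041870; u=1/4·(-0.149269)+1/4·(-10.667853)+0·0.041870≈-2.704280; next y=3/10·(-2.850731)+3/4·(-2.704280)≈-2.883430
n=12: y≈-2.883430, sp=-3, e=sp−y≈-0.116570; I≈-10.784423, D=e−e_prev≈0.032698; u=1/4·(-0.116570)+1/4·(-10.784423)+0·0.032698≈-2.725248; next y=3/10·(-2.883430)+3/4·(-2.725248)≈-2.908965
n=13: y≈-2.908965, sp=-3, e=sp−y≈-0.091035; I≈-10.875458, D=e−e_prev≈0.025535; u=1/4·(-0.091035)+1/4·(-10.875458)+0·0.025535≈-2.741623; next y=3/10·(-2.908965)+3/4·(-2.741623)≈-2.928907
n=14: y≈-2.928907, sp=-3, e=sp−y≈-0.071093; I≈-10.946551, D=e−e_prev≈0.019942; u=1/4·(-0.071093)+1/4·(-10.946551)+0·0.019942≈-2.754411; next y=3/10·(-2.928907)+3/4·(-2.754411)≈-2.944480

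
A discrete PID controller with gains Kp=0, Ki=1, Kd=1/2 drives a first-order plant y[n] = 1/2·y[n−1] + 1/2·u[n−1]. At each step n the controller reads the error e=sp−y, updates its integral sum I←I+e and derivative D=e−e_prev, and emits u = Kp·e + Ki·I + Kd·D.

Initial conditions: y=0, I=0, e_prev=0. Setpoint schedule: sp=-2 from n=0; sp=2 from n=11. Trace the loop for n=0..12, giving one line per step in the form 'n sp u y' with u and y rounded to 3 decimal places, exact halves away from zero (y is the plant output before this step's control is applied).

(exact arithmetic carried between steps; '≈' marks a value shown rounded to 6 d.p. or computed from one; I and e_prev carry over from the previous line; the table rounds u and y to 3 d.p., halves away from zero)
n=0: y=0, sp=-2, e=sp−y=-2; I=-2, D=e−e_prev=-2; u=0·(-2)+1·(-2)+1/2·(-2)=-3; next y=1/2·0+1/2·(-3)=-1.5
n=1: y=-1.5, sp=-2, e=sp−y=-0.5; I=-2.5, D=e−e_prev=1.5; u=0·(-0.5)+1·(-2.5)+1/2·1.5=-1.75; next y=1/2·(-1.5)+1/2·(-1.75)=-1.625
n=2: y=-1.625, sp=-2, e=sp−y=-0.375; I=-2.875, D=e−e_prev=0.125; u=0·(-0.375)+1·(-2.875)+1/2·0.125=-2.8125; next y=1/2·(-1.625)+1/2·(-2.8125)=-2.21875
n=3: y=-2.21875, sp=-2, e=sp−y=0.21875; I=-2.65625, D=e−e_prev=0.59375; u=0·0.21875+1·(-2.65625)+1/2·0.59375=-2.359375; next y=1/2·(-2.21875)+1/2·(-2.359375)≈-2.289063
n=4: y≈-2.289063, sp=-2, e=sp−y≈0.289063; I≈-2.367188, D=e−e_prev≈0.070313; u=0·0.289063+1·(-2.367188)+1/2·0.070313≈-2.332031; next y=1/2·(-2.289063)+1/2·(-2.332031)≈-2.310547
n=5: y≈-2.310547, sp=-2, e=sp−y≈0.310547; I≈-2.056641, D=e−e_prev≈0.021484; u=0·0.310547+1·(-2.056641)+1/2·0.021484≈-2.045898; next y=1/2·(-2.310547)+1/2·(-2.045898)≈-2.178223
n=6: y≈-2.178223, sp=-2, e=sp−y≈0.178223; I≈-1.878418, D=e−e_prev≈-0.132324; u=0·0.178223+1·(-1.878418)+1/2·(-0.132324)≈-1.944580; next y=1/2·(-2.178223)+1/2·(-1.944580)≈-2.061401
n=7: y≈-2.061401, sp=-2, e=sp−y≈0.061401; I≈-1.817017, D=e−e_prev≈-0.116821; u=0·0.061401+1·(-1.817017)+1/2·(-0.116821)≈-1.875427; next y=1/2·(-2.061401)+1/2·(-1.875427)≈-1.968414
n=8: y≈-1.968414, sp=-2, e=sp−y≈-0.031586; I≈-1.848602, D=e−e_prev≈-0.092987; u=0·(-0.031586)+1·(-1.848602)+1/2·(-0.092987)≈-1.895096; next y=1/2·(-1.968414)+1/2·(-1.895096)≈-1.931755
n=9: y≈-1.931755, sp=-2, e=sp−y≈-0.068245; I≈-1.916847, D=e−e_prev≈-0.036659; u=0·(-0.068245)+1·(-1.916847)+1/2·(-0.036659)≈-1.935177; next y=1/2·(-1.931755)+1/2·(-1.935177)≈-1.933466
n=10: y≈-1.933466, sp=-2, e=sp−y≈-0.066534; I≈-1.983381, D=e−e_prev≈0.001711; u=0·(-0.066534)+1·(-1.983381)+1/2·0.001711≈-1.982526; next y=1/2·(-1.933466)+1/2·(-1.982526)≈-1.957996
n=11: y≈-1.957996, sp=2, e=sp−y≈3.957996; I≈1.974615, D=e−e_prev≈4.024530; u=0·3.957996+1·1.974615+1/2·4.024530≈3.986880; next y=1/2·(-1.957996)+1/2·3.986880≈1.014442
n=12: y≈1.014442, sp=2, e=sp−y≈0.985558; I≈2.960173, D=e−e_prev≈-2.972438; u=0·0.985558+1·2.960173+1/2·(-2.972438)≈1.473954; next y=1/2·1.014442+1/2·1.473954≈1.244198

0 -2 -3.000 0.000
1 -2 -1.750 -1.500
2 -2 -2.813 -1.625
3 -2 -2.359 -2.219
4 -2 -2.332 -2.289
5 -2 -2.046 -2.311
6 -2 -1.945 -2.178
7 -2 -1.875 -2.061
8 -2 -1.895 -1.968
9 -2 -1.935 -1.932
10 -2 -1.983 -1.933
11 2 3.987 -1.958
12 2 1.474 1.014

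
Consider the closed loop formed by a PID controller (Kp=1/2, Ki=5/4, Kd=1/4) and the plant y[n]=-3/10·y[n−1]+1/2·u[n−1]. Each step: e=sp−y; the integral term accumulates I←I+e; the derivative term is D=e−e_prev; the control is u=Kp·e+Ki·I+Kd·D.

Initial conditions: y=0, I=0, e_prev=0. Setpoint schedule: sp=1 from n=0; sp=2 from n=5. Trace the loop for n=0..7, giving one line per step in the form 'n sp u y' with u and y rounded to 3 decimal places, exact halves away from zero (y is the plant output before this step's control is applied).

0 1 2.000 0.000
1 1 1.000 1.000
2 1 2.850 0.200
3 1 1.320 1.365
4 1 3.384 0.251
5 2 3.310 1.617
6 2 4.774 1.170
7 2 3.967 2.036

(exact arithmetic carried between steps; '≈' marks a value shown rounded to 6 d.p. or computed from one; I and e_prev carry over from the previous line; the table rounds u and y to 3 d.p., halves away from zero)
n=0: y=0, sp=1, e=sp−y=1; I=1, D=e−e_prev=1; u=1/2·1+5/4·1+1/4·1=2; next y=-3/10·0+1/2·2=1
n=1: y=1, sp=1, e=sp−y=0; I=1, D=e−e_prev=-1; u=1/2·0+5/4·1+1/4·(-1)=1; next y=-3/10·1+1/2·1=0.2
n=2: y=0.2, sp=1, e=sp−y=0.8; I=1.8, D=e−e_prev=0.8; u=1/2·0.8+5/4·1.8+1/4·0.8=2.85; next y=-3/10·0.2+1/2·2.85=1.365
n=3: y=1.365, sp=1, e=sp−y=-0.365; I=1.435, D=e−e_prev=-1.165; u=1/2·(-0.365)+5/4·1.435+1/4·(-1.165)=1.32; next y=-3/10·1.365+1/2·1.32=0.2505
n=4: y=0.2505, sp=1, e=sp−y=0.7495; I=2.1845, D=e−e_prev=1.1145; u=1/2·0.7495+5/4·2.1845+1/4·1.1145=3.384; next y=-3/10·0.2505+1/2·3.384=1.61685
n=5: y=1.61685, sp=2, e=sp−y=0.38315; I=2.56765, D=e−e_prev=-0.36635; u=1/2·0.38315+5/4·2.56765+1/4·(-0.36635)=3.30955; next y=-3/10·1.61685+1/2·3.30955=1.16972
n=6: y=1.16972, sp=2, e=sp−y=0.83028; I=3.39793, D=e−e_prev=0.44713; u=1/2·0.83028+5/4·3.39793+1/4·0.44713=4.774335; next y=-3/10·1.16972+1/2·4.774335≈2.036252
n=7: y≈2.036252, sp=2, e=sp−y≈-0.036252; I≈3.361679, D=e−e_prev≈-0.866532; u=1/2·(-0.036252)+5/4·3.361679+1/4·(-0.866532)≈3.967340; next y=-3/10·2.036252+1/2·3.967340≈1.372794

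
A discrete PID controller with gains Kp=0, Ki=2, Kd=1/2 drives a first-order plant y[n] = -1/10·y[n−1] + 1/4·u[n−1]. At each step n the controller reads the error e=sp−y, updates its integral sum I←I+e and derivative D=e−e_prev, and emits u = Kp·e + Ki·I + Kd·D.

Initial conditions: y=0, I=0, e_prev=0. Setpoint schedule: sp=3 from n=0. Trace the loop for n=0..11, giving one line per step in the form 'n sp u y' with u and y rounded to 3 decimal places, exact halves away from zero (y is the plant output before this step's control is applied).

0 3 7.500 0.000
1 3 7.313 1.875
2 3 11.086 1.641
3 3 11.271 2.607
4 3 12.665 2.557
5 3 12.642 2.911
6 3 13.101 2.869
7 3 13.044 2.988
8 3 13.192 2.962
9 3 13.156 3.002
10 3 13.205 2.989
11 3 13.187 3.002

(exact arithmetic carried between steps; '≈' marks a value shown rounded to 6 d.p. or computed from one; I and e_prev carry over from the previous line; the table rounds u and y to 3 d.p., halves away from zero)
n=0: y=0, sp=3, e=sp−y=3; I=3, D=e−e_prev=3; u=0·3+2·3+1/2·3=7.5; next y=-1/10·0+1/4·7.5=1.875
n=1: y=1.875, sp=3, e=sp−y=1.125; I=4.125, D=e−e_prev=-1.875; u=0·1.125+2·4.125+1/2·(-1.875)=7.3125; next y=-1/10·1.875+1/4·7.3125=1.640625
n=2: y=1.640625, sp=3, e=sp−y=1.359375; I=5.484375, D=e−e_prev=0.234375; u=0·1.359375+2·5.484375+1/2·0.234375≈11.085938; next y=-1/10·1.640625+1/4·11.085938≈2.607422
n=3: y≈2.607422, sp=3, e=sp−y≈0.392578; I≈5.876953, D=e−e_prev≈-0.966797; u=0·0.392578+2·5.876953+1/2·(-0.966797)≈11.270508; next y=-1/10·2.607422+1/4·11.270508≈2.556885
n=4: y≈2.556885, sp=3, e=sp−y≈0.443115; I≈6.320068, D=e−e_prev≈0.050537; u=0·0.443115+2·6.320068+1/2·0.050537≈12.665405; next y=-1/10·2.556885+1/4·12.665405≈2.910663
n=5: y≈2.910663, sp=3, e=sp−y≈0.089337; I≈6.409406, D=e−e_prev≈-0.353778; u=0·0.089337+2·6.409406+1/2·(-0.353778)≈12.641922; next y=-1/10·2.910663+1/4·12.641922≈2.869414
n=6: y≈2.869414, sp=3, e=sp−y≈0.130586; I≈6.539991, D=e−e_prev≈0.041249; u=0·0.130586+2·6.539991+1/2·0.041249≈13.100607; next y=-1/10·2.869414+1/4·13.100607≈2.988210
n=7: y≈2.988210, sp=3, e=sp−y≈0.011790; I≈6.551781, D=e−e_prev≈-0.118796; u=0·0.011790+2·6.551781+1/2·(-0.118796)≈13.044164; next y=-1/10·2.988210+1/4·13.044164≈2.962220
n=8: y≈2.962220, sp=3, e=sp−y≈0.037780; I≈6.589561, D=e−e_prev≈0.025990; u=0·0.037780+2·6.589561+1/2·0.025990≈13.192117; next y=-1/10·2.962220+1/4·13.192117≈3.001807
n=9: y≈3.001807, sp=3, e=sp−y≈-0.001807; I≈6.587754, D=e−e_prev≈-0.039587; u=0·(-0.001807)+2·6.587754+1/2·(-0.039587)≈13.155714; next y=-1/10·3.001807+1/4·13.155714≈2.988748
n=10: y≈2.988748, sp=3, e=sp−y≈0.011252; I≈6.599006, D=e−e_prev≈0.013060; u=0·0.011252+2·6.599006+1/2·0.013060≈13.204542; next y=-1/10·2.988748+1/4·13.204542≈3.002261
n=11: y≈3.002261, sp=3, e=sp−y≈-0.002261; I≈6.596745, D=e−e_prev≈-0.013513; u=0·(-0.002261)+2·6.596745+1/2·(-0.013513)≈13.186734; next y=-1/10·3.002261+1/4·13.186734≈2.996457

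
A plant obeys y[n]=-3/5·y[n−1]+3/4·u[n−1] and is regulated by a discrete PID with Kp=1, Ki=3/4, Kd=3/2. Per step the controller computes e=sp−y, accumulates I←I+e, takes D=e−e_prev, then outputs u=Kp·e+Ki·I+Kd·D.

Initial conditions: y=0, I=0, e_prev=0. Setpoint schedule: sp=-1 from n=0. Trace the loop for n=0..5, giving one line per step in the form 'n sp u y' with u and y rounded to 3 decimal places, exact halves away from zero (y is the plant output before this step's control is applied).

0 -1 -3.250 0.000
1 -1 5.422 -2.438
2 -1 -23.047 5.529
3 -1 68.933 -20.603
4 -1 -230.721 64.062
5 -1 742.982 -211.478

(exact arithmetic carried between steps; '≈' marks a value shown rounded to 6 d.p. or computed from one; I and e_prev carry over from the previous line; the table rounds u and y to 3 d.p., halves away from zero)
n=0: y=0, sp=-1, e=sp−y=-1; I=-1, D=e−e_prev=-1; u=1·(-1)+3/4·(-1)+3/2·(-1)=-3.25; next y=-3/5·0+3/4·(-3.25)=-2.4375
n=1: y=-2.4375, sp=-1, e=sp−y=1.4375; I=0.4375, D=e−e_prev=2.4375; u=1·1.4375+3/4·0.4375+3/2·2.4375=5.421875; next y=-3/5·(-2.4375)+3/4·5.421875≈5.528906
n=2: y≈5.528906, sp=-1, e=sp−y≈-6.528906; I≈-6.091406, D=e−e_prev≈-7.966406; u=1·(-6.528906)+3/4·(-6.091406)+3/2·(-7.966406)≈-23.047070; next y=-3/5·5.528906+3/4·(-23.047070)≈-20.602646
n=3: y≈-20.602646, sp=-1, e=sp−y≈19.602646; I≈13.511240, D=e−e_prev≈26.131553; u=1·19.602646+3/4·13.511240+3/2·26.131553≈68.933406; next y=-3/5·(-20.602646)+3/4·68.933406≈64.061642
n=4: y≈64.061642, sp=-1, e=sp−y≈-65.061642; I≈-51.550402, D=e−e_prev≈-84.664289; u=1·(-65.061642)+3/4·(-51.550402)+3/2·(-84.664289)≈-230.720877; next y=-3/5·64.061642+3/4·(-230.720877)≈-211.477643
n=5: y≈-211.477643, sp=-1, e=sp−y≈210.477643; I≈158.927241, D=e−e_prev≈275.539285; u=1·210.477643+3/4·158.927241+3/2·275.539285≈742.982001; next y=-3/5·(-211.477643)+3/4·742.982001≈684.123087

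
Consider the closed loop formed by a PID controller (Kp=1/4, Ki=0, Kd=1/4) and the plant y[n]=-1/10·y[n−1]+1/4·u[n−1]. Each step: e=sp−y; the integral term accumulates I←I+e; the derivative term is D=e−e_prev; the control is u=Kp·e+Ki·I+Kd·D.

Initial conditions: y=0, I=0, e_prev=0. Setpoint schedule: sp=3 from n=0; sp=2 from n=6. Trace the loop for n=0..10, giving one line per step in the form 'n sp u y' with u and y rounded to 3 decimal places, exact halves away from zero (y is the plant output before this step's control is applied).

0 3 1.500 0.000
1 3 0.563 0.375
2 3 0.792 0.103
3 3 0.682 0.188
4 3 0.721 0.152
5 3 0.705 0.165
6 2 0.211 0.160
7 2 0.522 0.037
8 2 0.446 0.127
9 2 0.482 0.099
10 2 0.469 0.111

(exact arithmetic carried between steps; '≈' marks a value shown rounded to 6 d.p. or computed from one; I and e_prev carry over from the previous line; the table rounds u and y to 3 d.p., halves away from zero)
n=0: y=0, sp=3, e=sp−y=3; I=3, D=e−e_prev=3; u=1/4·3+0·3+1/4·3=1.5; next y=-1/10·0+1/4·1.5=0.375
n=1: y=0.375, sp=3, e=sp−y=2.625; I=5.625, D=e−e_prev=-0.375; u=1/4·2.625+0·5.625+1/4·(-0.375)=0.5625; next y=-1/10·0.375+1/4·0.5625=0.103125
n=2: y=0.103125, sp=3, e=sp−y=2.896875; I=8.521875, D=e−e_prev=0.271875; u=1/4·2.896875+0·8.521875+1/4·0.271875≈0.792188; next y=-1/10·0.103125+1/4·0.792188≈0.187734
n=3: y≈0.187734, sp=3, e=sp−y≈2.812266; I≈11.334141, D=e−e_prev≈-0.084609; u=1/4·2.812266+0·11.334141+1/4·(-0.084609)≈0.681914; next y=-1/10·0.187734+1/4·0.681914≈0.151705
n=4: y≈0.151705, sp=3, e=sp−y≈2.848295; I≈14.182436, D=e−e_prev≈0.036029; u=1/4·2.848295+0·14.182436+1/4·0.036029≈0.721081; next y=-1/10·0.151705+1/4·0.721081≈0.165100
n=5: y≈0.165100, sp=3, e=sp−y≈2.834900; I≈17.017336, D=e−e_prev≈-0.013395; u=1/4·2.834900+0·17.017336+1/4·(-0.013395)≈0.705376; next y=-1/10·0.165100+1/4·0.705376≈0.159834
n=6: y≈0.159834, sp=2, e=sp−y≈1.840166; I≈18.857502, D=e−e_prev≈-0.994734; u=1/4·1.840166+0·18.857502+1/4·(-0.994734)≈0.211358; next y=-1/10·0.159834+1/4·0.211358≈0.036856
n=7: y≈0.036856, sp=2, e=sp−y≈1.963144; I≈20.820646, D=e−e_prev≈0.122978; u=1/4·1.963144+0·20.820646+1/4·0.122978≈0.521531; next y=-1/10·0.036856+1/4·0.521531≈0.126697
n=8: y≈0.126697, sp=2, e=sp−y≈1.873303; I≈22.693949, D=e−e_prev≈-0.089841; u=1/4·1.873303+0·22.693949+1/4·(-0.089841)≈0.445866; next y=-1/10·0.126697+1/4·0.445866≈0.098797
n=9: y≈0.098797, sp=2, e=sp−y≈1.901203; I≈24.595152, D=e−e_prev≈0.027900; u=1/4·1.901203+0·24.595152+1/4·0.027900≈0.482276; next y=-1/10·0.098797+1/4·0.482276≈0.110689
n=10: y≈0.110689, sp=2, e=sp−y≈1.889311; I≈26.484463, D=e−e_prev≈-0.011893; u=1/4·1.889311+0·26.484463+1/4·(-0.011893)≈0.469355; next y=-1/10·0.110689+1/4·0.469355≈0.106270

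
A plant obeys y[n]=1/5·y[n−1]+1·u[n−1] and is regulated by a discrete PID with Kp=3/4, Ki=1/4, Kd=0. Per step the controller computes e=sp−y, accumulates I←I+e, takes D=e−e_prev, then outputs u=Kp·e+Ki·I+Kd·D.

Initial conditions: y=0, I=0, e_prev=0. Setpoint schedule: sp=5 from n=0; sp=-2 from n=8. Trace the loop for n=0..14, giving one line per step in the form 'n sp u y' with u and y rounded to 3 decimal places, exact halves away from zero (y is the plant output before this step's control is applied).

(exact arithmetic carried between steps; '≈' marks a value shown rounded to 6 d.p. or computed from one; I and e_prev carry over from the previous line; the table rounds u and y to 3 d.p., halves away from zero)
n=0: y=0, sp=5, e=sp−y=5; I=5, D=e−e_prev=5; u=3/4·5+1/4·5+0·5=5; next y=1/5·0+1·5=5
n=1: y=5, sp=5, e=sp−y=0; I=5, D=e−e_prev=-5; u=3/4·0+1/4·5+0·(-5)=1.25; next y=1/5·5+1·1.25=2.25
n=2: y=2.25, sp=5, e=sp−y=2.75; I=7.75, D=e−e_prev=2.75; u=3/4·2.75+1/4·7.75+0·2.75=4; next y=1/5·2.25+1·4=4.45
n=3: y=4.45, sp=5, e=sp−y=0.55; I=8.3, D=e−e_prev=-2.2; u=3/4·0.55+1/4·8.3+0·(-2.2)=2.4875; next y=1/5·4.45+1·2.4875=3.3775
n=4: y=3.3775, sp=5, e=sp−y=1.6225; I=9.9225, D=e−e_prev=1.0725; u=3/4·1.6225+1/4·9.9225+0·1.0725=3.6975; next y=1/5·3.3775+1·3.6975=4.373
n=5: y=4.373, sp=5, e=sp−y=0.627; I=10.5495, D=e−e_prev=-0.9955; u=3/4·0.627+1/4·10.5495+0·(-0.9955)=3.107625; next y=1/5·4.373+1·3.107625=3.982225
n=6: y=3.982225, sp=5, e=sp−y=1.017775; I=11.567275, D=e−e_prev=0.390775; u=3/4·1.017775+1/4·11.567275+0·0.390775=3.65515; next y=1/5·3.982225+1·3.65515=4.451595
n=7: y=4.451595, sp=5, e=sp−y=0.548405; I=12.11568, D=e−e_prev=-0.46937; u=3/4·0.548405+1/4·12.11568+0·(-0.46937)≈3.440224; next y=1/5·4.451595+1·3.440224≈4.330543
n=8: y≈4.330543, sp=-2, e=sp−y≈-6.330543; I≈5.785137, D=e−e_prev≈-6.878948; u=3/4·(-6.330543)+1/4·5.785137+0·(-6.878948)≈-3.301623; next y=1/5·4.330543+1·(-3.301623)≈-2.435514
n=9: y≈-2.435514, sp=-2, e=sp−y≈0.435514; I≈6.220651, D=e−e_prev≈6.766057; u=3/4·0.435514+1/4·6.220651+0·6.766057≈1.881799; next y=1/5·(-2.435514)+1·1.881799≈1.394696
n=10: y≈1.394696, sp=-2, e=sp−y≈-3.394696; I≈2.825956, D=e−e_prev≈-3.830210; u=3/4·(-3.394696)+1/4·2.825956+0·(-3.830210)≈-1.839533; next y=1/5·1.394696+1·(-1.839533)≈-1.560594
n=11: y≈-1.560594, sp=-2, e=sp−y≈-0.439406; I≈2.386549, D=e−e_prev≈2.955289; u=3/4·(-0.439406)+1/4·2.386549+0·2.955289≈0.267083; next y=1/5·(-1.560594)+1·0.267083≈-0.045036
n=12: y≈-0.045036, sp=-2, e=sp−y≈-1.954964; I≈0.431586, D=e−e_prev≈-1.515558; u=3/4·(-1.954964)+1/4·0.431586+0·(-1.515558)≈-1.358327; next y=1/5·(-0.045036)+1·(-1.358327)≈-1.367334
n=13: y≈-1.367334, sp=-2, e=sp−y≈-0.632666; I≈-0.201081, D=e−e_prev≈1.322298; u=3/4·(-0.632666)+1/4·(-0.201081)+0·1.322298≈-0.524770; next y=1/5·(-1.367334)+1·(-0.524770)≈-0.798237
n=14: y≈-0.798237, sp=-2, e=sp−y≈-1.201763; I≈-1.402844, D=e−e_prev≈-0.569097; u=3/4·(-1.201763)+1/4·(-1.402844)+0·(-0.569097)≈-1.252034; next y=1/5·(-0.798237)+1·(-1.252034)≈-1.411681

0 5 5.000 0.000
1 5 1.250 5.000
2 5 4.000 2.250
3 5 2.488 4.450
4 5 3.698 3.378
5 5 3.108 4.373
6 5 3.655 3.982
7 5 3.440 4.452
8 -2 -3.302 4.331
9 -2 1.882 -2.436
10 -2 -1.840 1.395
11 -2 0.267 -1.561
12 -2 -1.358 -0.045
13 -2 -0.525 -1.367
14 -2 -1.252 -0.798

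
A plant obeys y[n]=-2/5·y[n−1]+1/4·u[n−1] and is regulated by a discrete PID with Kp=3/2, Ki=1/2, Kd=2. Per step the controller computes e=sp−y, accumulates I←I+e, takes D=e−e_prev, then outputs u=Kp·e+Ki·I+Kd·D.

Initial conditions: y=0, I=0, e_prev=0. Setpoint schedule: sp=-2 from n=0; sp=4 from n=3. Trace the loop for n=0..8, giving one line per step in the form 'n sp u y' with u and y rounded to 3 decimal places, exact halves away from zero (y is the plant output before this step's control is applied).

0 -2 -8.000 0.000
1 -2 3.000 -2.000
2 -2 -15.200 1.550
3 4 38.005 -4.420
4 4 -44.482 11.269
5 4 90.852 -15.628
6 4 -131.499 28.964
7 4 238.902 -44.460
8 4 -371.597 77.510

(exact arithmetic carried between steps; '≈' marks a value shown rounded to 6 d.p. or computed from one; I and e_prev carry over from the previous line; the table rounds u and y to 3 d.p., halves away from zero)
n=0: y=0, sp=-2, e=sp−y=-2; I=-2, D=e−e_prev=-2; u=3/2·(-2)+1/2·(-2)+2·(-2)=-8; next y=-2/5·0+1/4·(-8)=-2
n=1: y=-2, sp=-2, e=sp−y=0; I=-2, D=e−e_prev=2; u=3/2·0+1/2·(-2)+2·2=3; next y=-2/5·(-2)+1/4·3=1.55
n=2: y=1.55, sp=-2, e=sp−y=-3.55; I=-5.55, D=e−e_prev=-3.55; u=3/2·(-3.55)+1/2·(-5.55)+2·(-3.55)=-15.2; next y=-2/5·1.55+1/4·(-15.2)=-4.42
n=3: y=-4.42, sp=4, e=sp−y=8.42; I=2.87, D=e−e_prev=11.97; u=3/2·8.42+1/2·2.87+2·11.97=38.005; next y=-2/5·(-4.42)+1/4·38.005=11.26925
n=4: y=11.26925, sp=4, e=sp−y=-7.26925; I=-4.39925, D=e−e_prev=-15.68925; u=3/2·(-7.26925)+1/2·(-4.39925)+2·(-15.68925)=-44.482; next y=-2/5·11.26925+1/4·(-44.482)=-15.6282
n=5: y=-15.6282, sp=4, e=sp−y=19.6282; I=15.22895, D=e−e_prev=26.89745; u=3/2·19.6282+1/2·15.22895+2·26.89745=90.851675; next y=-2/5·(-15.6282)+1/4·90.851675≈28.964199
n=6: y≈28.964199, sp=4, e=sp−y≈-24.964199; I≈-9.735249, D=e−e_prev≈-44.592399; u=3/2·(-24.964199)+1/2·(-9.735249)+2·(-44.592399)≈-131.49872; next y=-2/5·28.964199+1/4·(-131.49872)≈-44.460360
n=7: y≈-44.460360, sp=4, e=sp−y≈48.460360; I≈38.725111, D=e−e_prev≈73.424558; u=3/2·48.460360+1/2·38.725111+2·73.424558≈238.902211; next y=-2/5·(-44.460360)+1/4·238.902211≈77.509697
n=8: y≈77.509697, sp=4, e=sp−y≈-73.509697; I≈-34.784586, D=e−e_prev≈-121.970056; u=3/2·(-73.509697)+1/2·(-34.784586)+2·(-121.970056)≈-371.596950; next y=-2/5·77.509697+1/4·(-371.596950)≈-123.903116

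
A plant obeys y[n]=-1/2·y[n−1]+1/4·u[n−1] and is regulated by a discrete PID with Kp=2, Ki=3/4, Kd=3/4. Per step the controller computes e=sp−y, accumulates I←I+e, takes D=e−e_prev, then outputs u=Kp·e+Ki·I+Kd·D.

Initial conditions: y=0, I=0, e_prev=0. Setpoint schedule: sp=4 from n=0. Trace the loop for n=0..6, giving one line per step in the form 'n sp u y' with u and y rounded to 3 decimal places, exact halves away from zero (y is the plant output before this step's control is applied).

(exact arithmetic carried between steps; '≈' marks a value shown rounded to 6 d.p. or computed from one; I and e_prev carry over from the previous line; the table rounds u and y to 3 d.p., halves away from zero)
n=0: y=0, sp=4, e=sp−y=4; I=4, D=e−e_prev=4; u=2·4+3/4·4+3/4·4=14; next y=-1/2·0+1/4·14=3.5
n=1: y=3.5, sp=4, e=sp−y=0.5; I=4.5, D=e−e_prev=-3.5; u=2·0.5+3/4·4.5+3/4·(-3.5)=1.75; next y=-1/2·3.5+1/4·1.75=-1.3125
n=2: y=-1.3125, sp=4, e=sp−y=5.3125; I=9.8125, D=e−e_prev=4.8125; u=2·5.3125+3/4·9.8125+3/4·4.8125=21.59375; next y=-1/2·(-1.3125)+1/4·21.59375≈6.054688
n=3: y≈6.054688, sp=4, e=sp−y≈-2.054688; I≈7.757813, D=e−e_prev≈-7.367188; u=2·(-2.054688)+3/4·7.757813+3/4·(-7.367188)≈-3.816406; next y=-1/2·6.054688+1/4·(-3.816406)≈-3.981445
n=4: y≈-3.981445, sp=4, e=sp−y≈7.981445; I≈15.739258, D=e−e_prev≈10.036133; u=2·7.981445+3/4·15.739258+3/4·10.036133≈35.294434; next y=-1/2·(-3.981445)+1/4·35.294434≈10.814331
n=5: y≈10.814331, sp=4, e=sp−y≈-6.814331; I≈8.924927, D=e−e_prev≈-14.795776; u=2·(-6.814331)+3/4·8.924927+3/4·(-14.795776)≈-18.031799; next y=-1/2·10.814331+1/4·(-18.031799)≈-9.915115
n=6: y≈-9.915115, sp=4, e=sp−y≈13.915115; I≈22.840042, D=e−e_prev≈20.729446; u=2·13.915115+3/4·22.840042+3/4·20.729446≈60.507347; next y=-1/2·(-9.915115)+1/4·60.507347≈20.084394

0 4 14.000 0.000
1 4 1.750 3.500
2 4 21.594 -1.313
3 4 -3.816 6.055
4 4 35.294 -3.981
5 4 -18.032 10.814
6 4 60.507 -9.915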